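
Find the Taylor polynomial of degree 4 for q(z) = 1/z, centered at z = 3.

[(z - 3)^0] = 1/3;  [(z - 3)^1] = -1/9;  [(z - 3)^2] = 1/27;  [(z - 3)^3] = -1/81;  [(z - 3)^4] = 1/243.

(z - 3)^4/243 - (z - 3)^3/81 + (z - 3)^2/27 - (z - 3)/9 + 1/3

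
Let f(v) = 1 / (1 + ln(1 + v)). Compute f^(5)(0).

-694

Write 1/(1+u) = 1 - u + u^2 - u^3 + ... and substitute the series for u.
From the series, [v^5] f = -347/60; multiply by 5! = 120 to get -694.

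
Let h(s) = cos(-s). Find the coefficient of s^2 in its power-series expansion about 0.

h(0) = 1
h′(0) = 0
h′′(0) = -1
So c_2 = h′′(0)/2! = -1/2.

-1/2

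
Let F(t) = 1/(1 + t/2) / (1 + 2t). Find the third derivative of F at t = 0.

Expand each factor separately, then convolve coefficients.
From the series, [t^3] F = -85/8; multiply by 3! = 6 to get -255/4.

-255/4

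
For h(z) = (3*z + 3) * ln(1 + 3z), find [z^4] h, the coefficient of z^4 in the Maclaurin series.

-135/4

Multiply each power in the prefactor through the base expansion.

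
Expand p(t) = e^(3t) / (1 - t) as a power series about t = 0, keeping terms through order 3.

Take the Cauchy product of the two expansions.

13*t^3 + 17*t^2/2 + 4*t + 1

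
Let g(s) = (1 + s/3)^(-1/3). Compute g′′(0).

From the series, [s^2] g = 2/81; multiply by 2! = 2 to get 4/81.

4/81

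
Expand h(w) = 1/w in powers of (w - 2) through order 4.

(w - 2)^4/32 - (w - 2)^3/16 + (w - 2)^2/8 - (w - 2)/4 + 1/2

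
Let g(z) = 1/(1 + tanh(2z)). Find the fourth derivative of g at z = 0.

128

Substitute the inner expansion into the outer series and collect powers.
The coefficient of z^4 in the expansion is 16/3, so g^(4)(0) = 4! * (16/3) = 128.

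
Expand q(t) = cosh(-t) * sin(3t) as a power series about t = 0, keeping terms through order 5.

Multiply the two series term by term and collect like powers.
q(0) = 0
q′(0) = 3
q′′(0) = 0
q′′′(0) = -18
q^(4)(0) = 0
q^(5)(0) = -12
Dividing each by k! gives the coefficients c_0, ..., c_5.

-t^5/10 - 3*t^3 + 3*t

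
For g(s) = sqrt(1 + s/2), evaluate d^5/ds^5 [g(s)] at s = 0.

105/1024

The coefficient of s^5 in the expansion is 7/8192, so g^(5)(0) = 5! * (7/8192) = 105/1024.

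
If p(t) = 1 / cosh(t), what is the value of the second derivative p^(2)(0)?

-1

Write the quotient as an unknown series and match coefficients against numerator = denominator · series.
The coefficient of t^2 in the expansion is -1/2, so p′′(0) = 2! * (-1/2) = -1.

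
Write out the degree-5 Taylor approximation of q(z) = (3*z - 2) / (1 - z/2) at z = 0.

z^5/8 + z^4/4 + z^3/2 + z^2 + 2*z - 2

Shift and add copies of the series according to the polynomial's terms.
q(0) = -2
q′(0) = 2
q′′(0) = 2
q′′′(0) = 3
q^(4)(0) = 6
q^(5)(0) = 15
Then c_k = q^(k)(0)/k! gives each Taylor coefficient.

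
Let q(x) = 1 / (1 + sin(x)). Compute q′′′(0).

Write 1/(1+u) = 1 - u + u^2 - u^3 + ... and substitute the series for u.
The coefficient of x^3 in the expansion is -5/6, so q′′′(0) = 3! * (-5/6) = -5.

-5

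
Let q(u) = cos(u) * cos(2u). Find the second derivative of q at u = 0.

Take the Cauchy product of the two expansions.
From the series, [u^2] q = -5/2; multiply by 2! = 2 to get -5.

-5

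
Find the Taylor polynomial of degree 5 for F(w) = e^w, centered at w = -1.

Differentiate repeatedly and evaluate at the center.
F(-1) = e^(-1)
F′(-1) = e^(-1)
F′′(-1) = e^(-1)
F′′′(-1) = e^(-1)
F^(4)(-1) = e^(-1)
F^(5)(-1) = e^(-1)
Then c_k = F^(k)(-1)/k! gives each Taylor coefficient.

(w + 1)^5*e^(-1)/120 + (w + 1)^4*e^(-1)/24 + (w + 1)^3*e^(-1)/6 + (w + 1)^2*e^(-1)/2 + (w + 1)*e^(-1) + e^(-1)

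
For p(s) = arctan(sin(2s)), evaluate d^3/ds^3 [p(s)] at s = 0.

-24

Substitute the inner expansion into the outer series and collect powers.
The coefficient of s^3 in the expansion is -4, so p′′′(0) = 3! * (-4) = -24.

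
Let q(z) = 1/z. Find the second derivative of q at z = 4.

1/32

The coefficient of (z - 4)^2 in the expansion is 1/64, so q′′(4) = 2! * (1/64) = 1/32.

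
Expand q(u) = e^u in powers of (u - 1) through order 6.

Use the known series and substitute for the argument.
q(1) = e
q′(1) = e
q′′(1) = e
q′′′(1) = e
q^(4)(1) = e
q^(5)(1) = e
q^(6)(1) = e
The Taylor polynomial is Σ q^(k)(1)/k! · (u - 1)^k.

e*(u - 1)^6/720 + e*(u - 1)^5/120 + e*(u - 1)^4/24 + e*(u - 1)^3/6 + e*(u - 1)^2/2 + e*(u - 1) + e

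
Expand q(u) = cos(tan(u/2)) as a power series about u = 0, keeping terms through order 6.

Substitute the inner expansion into the outer series and collect powers.
q(0) = 1
q′(0) = 0
q′′(0) = -1/4
q′′′(0) = 0
q^(4)(0) = -7/16
q^(5)(0) = 0
q^(6)(0) = -97/64
Dividing each by k! gives the coefficients c_0, ..., c_6.

-97*u^6/46080 - 7*u^4/384 - u^2/8 + 1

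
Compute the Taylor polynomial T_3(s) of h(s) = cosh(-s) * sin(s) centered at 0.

s^3/3 + s

Write out both Maclaurin series and multiply, keeping only the needed powers.
h(0) = 0
h′(0) = 1
h′′(0) = 0
h′′′(0) = 2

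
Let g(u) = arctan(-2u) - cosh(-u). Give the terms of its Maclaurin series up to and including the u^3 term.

Expand each term separately and add.
g(0) = -1
g′(0) = -2
g′′(0) = -1
g′′′(0) = 16

8*u^3/3 - u^2/2 - 2*u - 1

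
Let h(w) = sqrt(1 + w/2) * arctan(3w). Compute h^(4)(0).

Multiply the two series term by term and collect like powers.
The coefficient of w^4 in the expansion is -285/128, so h^(4)(0) = 4! * (-285/128) = -855/16.

-855/16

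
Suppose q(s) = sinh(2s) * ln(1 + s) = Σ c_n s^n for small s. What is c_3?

-1

Take the Cauchy product of the two expansions.
q(0) = 0
q′(0) = 0
q′′(0) = 4
q′′′(0) = -6
The Taylor polynomial is Σ q^(k)(0)/k! · s^k.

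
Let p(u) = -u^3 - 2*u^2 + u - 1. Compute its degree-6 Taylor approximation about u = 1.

p(1) = -3
p′(1) = -6
p′′(1) = -10
p′′′(1) = -6
p^(4)(1) = 0
p^(5)(1) = 0
p^(6)(1) = 0

-(u - 1)^3 - 5*(u - 1)^2 - 6*(u - 1) - 3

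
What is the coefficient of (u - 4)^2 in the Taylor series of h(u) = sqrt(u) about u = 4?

c_2 = h′′(4)/2! = -1/64.

-1/64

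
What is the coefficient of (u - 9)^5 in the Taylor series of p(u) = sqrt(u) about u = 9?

Apply the Taylor formula c_k = f^(k)(a)/k!.
p(9) = 3
p′(9) = 1/6
p′′(9) = -1/108
p′′′(9) = 1/648
p^(4)(9) = -5/11664
p^(5)(9) = 35/209952

7/5038848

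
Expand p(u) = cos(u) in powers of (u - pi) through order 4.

[(u - pi)^0] = -1;  [(u - pi)^1] = 0;  [(u - pi)^2] = 1/2;  [(u - pi)^3] = 0;  [(u - pi)^4] = -1/24.

-(u - pi)^4/24 + (u - pi)^2/2 - 1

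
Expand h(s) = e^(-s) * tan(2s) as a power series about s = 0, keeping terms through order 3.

11*s^3/3 - 2*s^2 + 2*s

Expand each factor separately, then convolve coefficients.
[s^0] = 0;  [s^1] = 2;  [s^2] = -2;  [s^3] = 11/3.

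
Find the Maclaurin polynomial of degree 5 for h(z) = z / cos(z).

5*z^5/24 + z^3/2 + z

Invert the denominator's series and multiply.
h(0) = 0
h′(0) = 1
h′′(0) = 0
h′′′(0) = 3
h^(4)(0) = 0
h^(5)(0) = 25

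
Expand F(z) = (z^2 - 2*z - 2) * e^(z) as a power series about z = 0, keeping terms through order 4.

z^4/12 - z^3/3 - 2*z^2 - 4*z - 2

Shift and add copies of the series according to the polynomial's terms.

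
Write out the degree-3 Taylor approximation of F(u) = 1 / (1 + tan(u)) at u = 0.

Write 1/(1+u) = 1 - u + u^2 - u^3 + ... and substitute the series for u.
[u^0] = 1;  [u^1] = -1;  [u^2] = 1;  [u^3] = -4/3.

-4*u^3/3 + u^2 - u + 1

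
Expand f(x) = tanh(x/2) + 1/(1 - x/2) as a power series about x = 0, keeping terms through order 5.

Add the two expansions coefficient-wise.
f(0) = 1
f′(0) = 1
f′′(0) = 1/2
f′′′(0) = 1/2
f^(4)(0) = 3/2
f^(5)(0) = 17/4
Dividing each by k! gives the coefficients c_0, ..., c_5.

17*x^5/480 + x^4/16 + x^3/12 + x^2/4 + x + 1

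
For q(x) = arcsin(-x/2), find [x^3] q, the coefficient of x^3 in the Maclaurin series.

-1/48

q(0) = 0
q′(0) = -1/2
q′′(0) = 0
q′′′(0) = -1/8
So c_3 = q′′′(0)/3! = -1/48.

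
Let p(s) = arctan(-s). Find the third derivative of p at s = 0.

The coefficient of s^3 in the expansion is 1/3, so p′′′(0) = 3! * (1/3) = 2.

2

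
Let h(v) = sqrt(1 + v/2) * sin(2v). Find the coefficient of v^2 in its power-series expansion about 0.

Expand each factor separately, then convolve coefficients.
[v^0] = 0;  [v^1] = 2;  [v^2] = 1/2.

1/2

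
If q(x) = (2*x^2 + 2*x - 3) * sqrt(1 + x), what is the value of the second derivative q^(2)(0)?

27/4

Shift and add copies of the series according to the polynomial's terms.
From the series, [x^2] q = 27/8; multiply by 2! = 2 to get 27/4.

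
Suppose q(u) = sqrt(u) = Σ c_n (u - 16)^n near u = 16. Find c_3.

q(16) = 4
q′(16) = 1/8
q′′(16) = -1/256
q′′′(16) = 3/8192
Dividing each by k! gives the coefficients c_0, ..., c_3.

1/16384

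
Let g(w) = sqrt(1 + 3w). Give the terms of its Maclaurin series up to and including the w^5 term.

g(0) = 1
g′(0) = 3/2
g′′(0) = -9/4
g′′′(0) = 81/8
g^(4)(0) = -1215/16
g^(5)(0) = 25515/32

1701*w^5/256 - 405*w^4/128 + 27*w^3/16 - 9*w^2/8 + 3*w/2 + 1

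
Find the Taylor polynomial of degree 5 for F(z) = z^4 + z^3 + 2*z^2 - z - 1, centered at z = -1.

(z + 1)^4 - 3*(z + 1)^3 + 5*(z + 1)^2 - 6*(z + 1) + 2

F(-1) = 2
F′(-1) = -6
F′′(-1) = 10
F′′′(-1) = -18
F^(4)(-1) = 24
F^(5)(-1) = 0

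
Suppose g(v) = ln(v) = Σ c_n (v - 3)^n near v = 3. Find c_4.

-1/324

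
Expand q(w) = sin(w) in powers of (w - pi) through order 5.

-(w - pi)^5/120 + (w - pi)^3/6 - (w - pi)

q(pi) = 0
q′(pi) = -1
q′′(pi) = 0
q′′′(pi) = 1
q^(4)(pi) = 0
q^(5)(pi) = -1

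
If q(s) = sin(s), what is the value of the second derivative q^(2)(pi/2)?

-1

The coefficient of (s - pi/2)^2 in the expansion is -1/2, so q′′(pi/2) = 2! * (-1/2) = -1.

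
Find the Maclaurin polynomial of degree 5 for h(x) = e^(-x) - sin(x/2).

Expand each term separately and add.

-11*x^5/1280 + x^4/24 - 7*x^3/48 + x^2/2 - 3*x/2 + 1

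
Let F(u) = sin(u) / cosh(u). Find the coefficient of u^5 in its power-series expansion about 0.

3/10

Divide the numerator series by the denominator series (power-series long division).
F(0) = 0
F′(0) = 1
F′′(0) = 0
F′′′(0) = -4
F^(4)(0) = 0
F^(5)(0) = 36
So c_5 = F^(5)(0)/5! = 3/10.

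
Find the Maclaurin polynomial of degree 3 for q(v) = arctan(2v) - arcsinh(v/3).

-431*v^3/162 + 5*v/3

Add the two expansions coefficient-wise.
q(0) = 0
q′(0) = 5/3
q′′(0) = 0
q′′′(0) = -431/27
Then c_k = q^(k)(0)/k! gives each Taylor coefficient.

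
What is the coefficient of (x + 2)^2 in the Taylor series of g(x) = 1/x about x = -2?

g(-2) = -1/2
g′(-2) = -1/4
g′′(-2) = -1/4
So c_2 = g′′(-2)/2! = -1/8.

-1/8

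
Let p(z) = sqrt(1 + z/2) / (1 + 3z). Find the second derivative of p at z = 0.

Take the Cauchy product of the two expansions.
The coefficient of z^2 in the expansion is 263/32, so p′′(0) = 2! * (263/32) = 263/16.

263/16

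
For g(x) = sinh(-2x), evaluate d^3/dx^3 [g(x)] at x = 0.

-8

Compute the successive derivatives at the expansion point and divide by k!.
The coefficient of x^3 in the expansion is -4/3, so g′′′(0) = 3! * (-4/3) = -8.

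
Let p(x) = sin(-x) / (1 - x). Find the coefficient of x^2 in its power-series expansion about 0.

-1

Expand each factor separately, then convolve coefficients.
p(0) = 0
p′(0) = -1
p′′(0) = -2
Then c_k = p^(k)(0)/k! gives each Taylor coefficient.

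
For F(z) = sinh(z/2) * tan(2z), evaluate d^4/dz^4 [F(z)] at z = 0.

33

Expand each factor separately, then convolve coefficients.
The coefficient of z^4 in the expansion is 11/8, so F^(4)(0) = 4! * (11/8) = 33.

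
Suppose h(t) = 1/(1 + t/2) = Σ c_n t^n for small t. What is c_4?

[t^0] = 1;  [t^1] = -1/2;  [t^2] = 1/4;  [t^3] = -1/8;  [t^4] = 1/16.

1/16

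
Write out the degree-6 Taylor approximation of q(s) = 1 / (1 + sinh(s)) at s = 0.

Write 1/(1+u) = 1 - u + u^2 - u^3 + ... and substitute the series for u.
q(0) = 1
q′(0) = -1
q′′(0) = 2
q′′′(0) = -7
q^(4)(0) = 32
q^(5)(0) = -181
q^(6)(0) = 1232

77*s^6/45 - 181*s^5/120 + 4*s^4/3 - 7*s^3/6 + s^2 - s + 1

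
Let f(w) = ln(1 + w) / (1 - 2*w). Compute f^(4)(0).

Use 1/(1 - r) = Σ r^k on the denominator, then take the Cauchy product.
The coefficient of w^4 in the expansion is 77/12, so f^(4)(0) = 4! * (77/12) = 154.

154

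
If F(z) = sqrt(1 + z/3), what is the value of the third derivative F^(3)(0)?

Apply the Taylor formula c_k = f^(k)(a)/k!.
From the series, [z^3] F = 1/432; multiply by 3! = 6 to get 1/72.

1/72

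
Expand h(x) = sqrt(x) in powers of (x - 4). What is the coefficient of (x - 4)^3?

1/512

Use the known series and substitute for the argument.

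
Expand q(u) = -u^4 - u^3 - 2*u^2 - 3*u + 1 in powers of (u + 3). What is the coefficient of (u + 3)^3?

11

q(-3) = -62
q′(-3) = 90
q′′(-3) = -94
q′′′(-3) = 66
Dividing each by k! gives the coefficients c_0, ..., c_3.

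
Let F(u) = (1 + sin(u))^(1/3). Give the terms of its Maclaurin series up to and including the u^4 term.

Substitute the inner expansion into the outer series and collect powers.
F(0) = 1
F′(0) = 1/3
F′′(0) = -2/9
F′′′(0) = 1/27
F^(4)(0) = -8/81

-u^4/243 + u^3/162 - u^2/9 + u/3 + 1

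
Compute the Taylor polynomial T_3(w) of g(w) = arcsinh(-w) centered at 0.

w^3/6 - w

g(0) = 0
g′(0) = -1
g′′(0) = 0
g′′′(0) = 1
The Taylor polynomial is Σ g^(k)(0)/k! · w^k.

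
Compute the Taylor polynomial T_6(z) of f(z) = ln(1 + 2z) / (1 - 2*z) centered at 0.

592*z^6/15 + 376*z^5/15 + 28*z^4/3 + 20*z^3/3 + 2*z^2 + 2*z

Multiply the numerator's expansion by the denominator's geometric series.
f(0) = 0
f′(0) = 2
f′′(0) = 4
f′′′(0) = 40
f^(4)(0) = 224
f^(5)(0) = 3008
f^(6)(0) = 28416
Dividing each by k! gives the coefficients c_0, ..., c_6.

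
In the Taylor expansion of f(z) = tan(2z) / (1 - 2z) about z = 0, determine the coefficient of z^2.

Multiply the two series term by term and collect like powers.
So c_2 = f′′(0)/2! = 4.

4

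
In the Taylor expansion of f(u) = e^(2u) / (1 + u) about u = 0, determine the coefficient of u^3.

1/3

Multiply the two series term by term and collect like powers.
f(0) = 1
f′(0) = 1
f′′(0) = 2
f′′′(0) = 2
So c_3 = f′′′(0)/3! = 1/3.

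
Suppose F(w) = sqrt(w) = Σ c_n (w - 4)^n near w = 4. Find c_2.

Differentiate repeatedly and evaluate at the center.
F(4) = 2
F′(4) = 1/4
F′′(4) = -1/32

-1/64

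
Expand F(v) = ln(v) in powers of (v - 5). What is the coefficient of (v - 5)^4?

-1/2500

F(5) = ln(5)
F′(5) = 1/5
F′′(5) = -1/25
F′′′(5) = 2/125
F^(4)(5) = -6/625
The Taylor polynomial is Σ F^(k)(5)/k! · (v - 5)^k.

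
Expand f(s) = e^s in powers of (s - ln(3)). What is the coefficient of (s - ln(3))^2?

3/2

Apply the Taylor formula c_k = f^(k)(a)/k!.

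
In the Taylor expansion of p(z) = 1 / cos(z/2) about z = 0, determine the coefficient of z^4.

5/384

Write the quotient as an unknown series and match coefficients against numerator = denominator · series.
p(0) = 1
p′(0) = 0
p′′(0) = 1/4
p′′′(0) = 0
p^(4)(0) = 5/16
So c_4 = p^(4)(0)/4! = 5/384.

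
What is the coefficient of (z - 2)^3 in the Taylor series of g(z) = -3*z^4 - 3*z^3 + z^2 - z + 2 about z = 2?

g(2) = -68
g′(2) = -129
g′′(2) = -178
g′′′(2) = -162
So c_3 = g′′′(2)/3! = -27.

-27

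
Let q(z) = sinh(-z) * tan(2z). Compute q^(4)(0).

Take the Cauchy product of the two expansions.
From the series, [z^4] q = -3; multiply by 4! = 24 to get -72.

-72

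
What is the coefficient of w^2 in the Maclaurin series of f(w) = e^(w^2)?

1

Apply the Taylor formula c_k = f^(k)(a)/k!.
f(0) = 1
f′(0) = 0
f′′(0) = 2
So c_2 = f′′(0)/2! = 1.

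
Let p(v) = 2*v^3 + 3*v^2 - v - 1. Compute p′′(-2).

The coefficient of (v + 2)^2 in the expansion is -9, so p′′(-2) = 2! * (-9) = -18.

-18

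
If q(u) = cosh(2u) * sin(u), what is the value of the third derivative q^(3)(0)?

11

Take the Cauchy product of the two expansions.
The coefficient of u^3 in the expansion is 11/6, so q′′′(0) = 3! * (11/6) = 11.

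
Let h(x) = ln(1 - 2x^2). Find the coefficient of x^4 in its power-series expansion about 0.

h(0) = 0
h′(0) = 0
h′′(0) = -4
h′′′(0) = 0
h^(4)(0) = -48
So c_4 = h^(4)(0)/4! = -2.

-2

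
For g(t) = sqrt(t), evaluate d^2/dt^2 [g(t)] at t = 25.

The coefficient of (t - 25)^2 in the expansion is -1/1000, so g′′(25) = 2! * (-1/1000) = -1/500.

-1/500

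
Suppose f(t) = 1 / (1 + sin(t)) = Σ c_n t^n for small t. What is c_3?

Use the geometric series for the reciprocal, then substitute.
f(0) = 1
f′(0) = -1
f′′(0) = 2
f′′′(0) = -5

-5/6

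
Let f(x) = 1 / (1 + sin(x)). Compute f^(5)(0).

-61

Write 1/(1+u) = 1 - u + u^2 - u^3 + ... and substitute the series for u.
The coefficient of x^5 in the expansion is -61/120, so f^(5)(0) = 5! * (-61/120) = -61.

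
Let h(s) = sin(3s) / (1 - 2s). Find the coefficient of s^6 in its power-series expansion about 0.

Multiply the two series term by term and collect like powers.
[s^0] = 0;  [s^1] = 3;  [s^2] = 6;  [s^3] = 15/2;  [s^4] = 15;  [s^5] = 1281/40;  [s^6] = 1281/20.

1281/20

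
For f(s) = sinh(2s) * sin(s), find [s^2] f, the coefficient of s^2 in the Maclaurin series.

2

Multiply the two series term by term and collect like powers.
f(0) = 0
f′(0) = 0
f′′(0) = 4
So c_2 = f′′(0)/2! = 2.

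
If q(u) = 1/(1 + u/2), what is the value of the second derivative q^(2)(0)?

Apply the Taylor formula c_k = f^(k)(a)/k!.
From the series, [u^2] q = 1/4; multiply by 2! = 2 to get 1/2.

1/2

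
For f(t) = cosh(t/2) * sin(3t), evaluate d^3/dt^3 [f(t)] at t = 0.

Expand each factor separately, then convolve coefficients.
The coefficient of t^3 in the expansion is -33/8, so f′′′(0) = 3! * (-33/8) = -99/4.

-99/4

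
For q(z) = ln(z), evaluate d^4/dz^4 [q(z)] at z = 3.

-2/27

The coefficient of (z - 3)^4 in the expansion is -1/324, so q^(4)(3) = 4! * (-1/324) = -2/27.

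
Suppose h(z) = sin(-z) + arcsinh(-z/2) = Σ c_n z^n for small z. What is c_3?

Add the two expansions coefficient-wise.
[z^0] = 0;  [z^1] = -3/2;  [z^2] = 0;  [z^3] = 3/16.
So c_3 = h′′′(0)/3! = 3/16.

3/16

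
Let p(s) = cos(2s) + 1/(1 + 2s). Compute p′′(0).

4

Add the two expansions coefficient-wise.
The coefficient of s^2 in the expansion is 2, so p′′(0) = 2! * (2) = 4.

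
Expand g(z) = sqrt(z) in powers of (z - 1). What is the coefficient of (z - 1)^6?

Compute the successive derivatives at the expansion point and divide by k!.
g(1) = 1
g′(1) = 1/2
g′′(1) = -1/4
g′′′(1) = 3/8
g^(4)(1) = -15/16
g^(5)(1) = 105/32
g^(6)(1) = -945/64

-21/1024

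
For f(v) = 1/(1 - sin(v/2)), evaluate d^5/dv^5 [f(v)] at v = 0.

Plug the Maclaurin series of the inner function into that of the outer and collect terms.
From the series, [v^5] f = 61/3840; multiply by 5! = 120 to get 61/32.

61/32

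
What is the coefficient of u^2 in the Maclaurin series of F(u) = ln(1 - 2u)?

-2

Use the known series and substitute for the argument.
[u^0] = 0;  [u^1] = -2;  [u^2] = -2.
So c_2 = F′′(0)/2! = -2.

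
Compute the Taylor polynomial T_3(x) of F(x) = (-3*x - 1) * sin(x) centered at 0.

Shift and add copies of the series according to the polynomial's terms.
F(0) = 0
F′(0) = -1
F′′(0) = -6
F′′′(0) = 1

x^3/6 - 3*x^2 - x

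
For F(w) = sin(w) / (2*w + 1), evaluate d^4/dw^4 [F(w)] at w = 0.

-184

Multiply the numerator's expansion by the denominator's geometric series.
From the series, [w^4] F = -23/3; multiply by 4! = 24 to get -184.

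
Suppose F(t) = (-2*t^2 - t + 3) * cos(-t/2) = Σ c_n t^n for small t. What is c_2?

Distribute the polynomial across the series and collect like powers.
F(0) = 3
F′(0) = -1
F′′(0) = -19/4

-19/8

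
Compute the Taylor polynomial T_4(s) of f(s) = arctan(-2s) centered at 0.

8*s^3/3 - 2*s

Compute the successive derivatives at the expansion point and divide by k!.
f(0) = 0
f′(0) = -2
f′′(0) = 0
f′′′(0) = 16
f^(4)(0) = 0
Dividing each by k! gives the coefficients c_0, ..., c_4.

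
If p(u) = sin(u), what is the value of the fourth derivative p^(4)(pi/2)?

1

From the series, [(u - pi/2)^4] p = 1/24; multiply by 4! = 24 to get 1.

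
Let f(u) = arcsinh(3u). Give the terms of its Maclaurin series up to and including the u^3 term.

-9*u^3/2 + 3*u

f(0) = 0
f′(0) = 3
f′′(0) = 0
f′′′(0) = -27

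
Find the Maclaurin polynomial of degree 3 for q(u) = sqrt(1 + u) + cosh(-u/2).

u^3/16 + u/2 + 2

Expand each term separately and add.
q(0) = 2
q′(0) = 1/2
q′′(0) = 0
q′′′(0) = 3/8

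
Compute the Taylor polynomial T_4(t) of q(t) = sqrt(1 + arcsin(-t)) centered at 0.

Plug the Maclaurin series of the inner function into that of the outer and collect terms.
q(0) = 1
q′(0) = -1/2
q′′(0) = -1/4
q′′′(0) = -7/8
q^(4)(0) = -31/16
Dividing each by k! gives the coefficients c_0, ..., c_4.

-31*t^4/384 - 7*t^3/48 - t^2/8 - t/2 + 1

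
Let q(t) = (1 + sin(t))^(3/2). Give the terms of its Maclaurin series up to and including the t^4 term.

Compose series: expand the inner function first, then feed it into the outer expansion.
[t^0] = 1;  [t^1] = 3/2;  [t^2] = 3/8;  [t^3] = -5/16;  [t^4] = -13/128.

-13*t^4/128 - 5*t^3/16 + 3*t^2/8 + 3*t/2 + 1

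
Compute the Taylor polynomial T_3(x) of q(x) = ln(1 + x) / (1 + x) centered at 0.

11*x^3/6 - 3*x^2/2 + x

Expand each factor separately, then convolve coefficients.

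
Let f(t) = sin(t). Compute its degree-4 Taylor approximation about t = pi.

(t - pi)^3/6 - (t - pi)

f(pi) = 0
f′(pi) = -1
f′′(pi) = 0
f′′′(pi) = 1
f^(4)(pi) = 0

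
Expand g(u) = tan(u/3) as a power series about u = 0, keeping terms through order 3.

[u^0] = 0;  [u^1] = 1/3;  [u^2] = 0;  [u^3] = 1/81.

u^3/81 + u/3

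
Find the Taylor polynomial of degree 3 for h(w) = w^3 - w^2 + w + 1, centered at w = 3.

(w - 3)^3 + 8*(w - 3)^2 + 22*(w - 3) + 22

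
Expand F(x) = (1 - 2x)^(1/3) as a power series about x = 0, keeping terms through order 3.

-40*x^3/81 - 4*x^2/9 - 2*x/3 + 1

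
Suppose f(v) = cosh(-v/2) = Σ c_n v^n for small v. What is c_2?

f(0) = 1
f′(0) = 0
f′′(0) = 1/4
So c_2 = f′′(0)/2! = 1/8.

1/8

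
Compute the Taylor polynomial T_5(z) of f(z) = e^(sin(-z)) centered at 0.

z^5/15 - z^4/8 + z^2/2 - z + 1

Plug the Maclaurin series of the inner function into that of the outer and collect terms.
f(0) = 1
f′(0) = -1
f′′(0) = 1
f′′′(0) = 0
f^(4)(0) = -3
f^(5)(0) = 8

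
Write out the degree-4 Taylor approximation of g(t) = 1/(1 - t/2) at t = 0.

t^4/16 + t^3/8 + t^2/4 + t/2 + 1

Use the known series and substitute for the argument.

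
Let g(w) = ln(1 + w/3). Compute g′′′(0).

From the series, [w^3] g = 1/81; multiply by 3! = 6 to get 2/27.

2/27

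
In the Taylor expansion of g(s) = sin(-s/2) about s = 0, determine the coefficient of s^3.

g(0) = 0
g′(0) = -1/2
g′′(0) = 0
g′′′(0) = 1/8
So c_3 = g′′′(0)/3! = 1/48.

1/48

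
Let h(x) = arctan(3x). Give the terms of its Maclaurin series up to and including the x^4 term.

h(0) = 0
h′(0) = 3
h′′(0) = 0
h′′′(0) = -54
h^(4)(0) = 0

-9*x^3 + 3*x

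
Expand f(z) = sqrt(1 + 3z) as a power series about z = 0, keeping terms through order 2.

-9*z^2/8 + 3*z/2 + 1

[z^0] = 1;  [z^1] = 3/2;  [z^2] = -9/8.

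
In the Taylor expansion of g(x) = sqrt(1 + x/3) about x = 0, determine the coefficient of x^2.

Apply the Taylor formula c_k = f^(k)(a)/k!.
[x^0] = 1;  [x^1] = 1/6;  [x^2] = -1/72.
So c_2 = g′′(0)/2! = -1/72.

-1/72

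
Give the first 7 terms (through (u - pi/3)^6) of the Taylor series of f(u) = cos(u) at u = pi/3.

-(u - pi/3)^6/1440 - sqrt(3)*(u - pi/3)^5/240 + (u - pi/3)^4/48 + sqrt(3)*(u - pi/3)^3/12 - (u - pi/3)^2/4 - sqrt(3)*(u - pi/3)/2 + 1/2

Apply the Taylor formula c_k = f^(k)(a)/k!.
f(pi/3) = 1/2
f′(pi/3) = -sqrt(3)/2
f′′(pi/3) = -1/2
f′′′(pi/3) = sqrt(3)/2
f^(4)(pi/3) = 1/2
f^(5)(pi/3) = -sqrt(3)/2
f^(6)(pi/3) = -1/2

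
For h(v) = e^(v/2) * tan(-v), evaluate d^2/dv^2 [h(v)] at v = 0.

-1

Multiply the two series term by term and collect like powers.
The coefficient of v^2 in the expansion is -1/2, so h′′(0) = 2! * (-1/2) = -1.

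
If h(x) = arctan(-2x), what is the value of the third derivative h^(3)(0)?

16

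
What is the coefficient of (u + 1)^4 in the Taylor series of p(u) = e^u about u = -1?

e^(-1)/24

Compute the successive derivatives at the expansion point and divide by k!.
So c_4 = p^(4)(-1)/4! = e^(-1)/24.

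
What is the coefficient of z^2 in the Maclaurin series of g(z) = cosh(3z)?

9/2

Apply the Taylor formula c_k = f^(k)(a)/k!.
g(0) = 1
g′(0) = 0
g′′(0) = 9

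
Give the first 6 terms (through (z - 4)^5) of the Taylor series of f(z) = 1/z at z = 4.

-(z - 4)^5/4096 + (z - 4)^4/1024 - (z - 4)^3/256 + (z - 4)^2/64 - (z - 4)/16 + 1/4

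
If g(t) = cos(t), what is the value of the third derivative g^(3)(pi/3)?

sqrt(3)/2

The coefficient of (t - pi/3)^3 in the expansion is sqrt(3)/12, so g′′′(pi/3) = 3! * (sqrt(3)/12) = sqrt(3)/2.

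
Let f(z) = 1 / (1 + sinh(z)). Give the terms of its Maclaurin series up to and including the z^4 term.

Use the geometric series for the reciprocal, then substitute.
f(0) = 1
f′(0) = -1
f′′(0) = 2
f′′′(0) = -7
f^(4)(0) = 32
Then c_k = f^(k)(0)/k! gives each Taylor coefficient.

4*z^4/3 - 7*z^3/6 + z^2 - z + 1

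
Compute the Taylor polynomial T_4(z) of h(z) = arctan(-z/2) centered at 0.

z^3/24 - z/2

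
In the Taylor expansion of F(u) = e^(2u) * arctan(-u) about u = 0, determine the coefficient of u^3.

-5/3

Write out both Maclaurin series and multiply, keeping only the needed powers.
F(0) = 0
F′(0) = -1
F′′(0) = -4
F′′′(0) = -10
So c_3 = F′′′(0)/3! = -5/3.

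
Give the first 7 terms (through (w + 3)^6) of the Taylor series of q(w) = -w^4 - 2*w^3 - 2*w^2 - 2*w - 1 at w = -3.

-(w + 3)^4 + 10*(w + 3)^3 - 38*(w + 3)^2 + 64*(w + 3) - 40

Apply the Taylor formula c_k = f^(k)(a)/k!.
q(-3) = -40
q′(-3) = 64
q′′(-3) = -76
q′′′(-3) = 60
q^(4)(-3) = -24
q^(5)(-3) = 0
q^(6)(-3) = 0
Dividing each by k! gives the coefficients c_0, ..., c_6.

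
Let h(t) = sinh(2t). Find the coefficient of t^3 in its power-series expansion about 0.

4/3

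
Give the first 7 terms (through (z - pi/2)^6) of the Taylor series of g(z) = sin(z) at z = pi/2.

g(pi/2) = 1
g′(pi/2) = 0
g′′(pi/2) = -1
g′′′(pi/2) = 0
g^(4)(pi/2) = 1
g^(5)(pi/2) = 0
g^(6)(pi/2) = -1
The Taylor polynomial is Σ g^(k)(pi/2)/k! · (z - pi/2)^k.

-(z - pi/2)^6/720 + (z - pi/2)^4/24 - (z - pi/2)^2/2 + 1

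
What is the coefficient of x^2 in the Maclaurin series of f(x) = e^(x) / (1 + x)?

1/2

Expand each factor separately, then convolve coefficients.
f(0) = 1
f′(0) = 0
f′′(0) = 1
So c_2 = f′′(0)/2! = 1/2.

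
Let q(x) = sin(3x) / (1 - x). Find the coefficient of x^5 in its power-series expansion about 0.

21/40

Multiply the two series term by term and collect like powers.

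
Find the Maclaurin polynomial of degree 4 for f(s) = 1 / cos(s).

Divide the numerator series by the denominator series (power-series long division).

5*s^4/24 + s^2/2 + 1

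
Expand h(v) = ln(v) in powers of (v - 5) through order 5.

(v - 5)^5/15625 - (v - 5)^4/2500 + (v - 5)^3/375 - (v - 5)^2/50 + (v - 5)/5 + ln(5)

h(5) = ln(5)
h′(5) = 1/5
h′′(5) = -1/25
h′′′(5) = 2/125
h^(4)(5) = -6/625
h^(5)(5) = 24/3125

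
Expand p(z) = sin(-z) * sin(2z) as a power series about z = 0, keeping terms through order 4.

5*z^4/3 - 2*z^2

Expand each factor separately, then convolve coefficients.
p(0) = 0
p′(0) = 0
p′′(0) = -4
p′′′(0) = 0
p^(4)(0) = 40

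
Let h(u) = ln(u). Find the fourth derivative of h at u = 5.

-6/625

The coefficient of (u - 5)^4 in the expansion is -1/2500, so h^(4)(5) = 4! * (-1/2500) = -6/625.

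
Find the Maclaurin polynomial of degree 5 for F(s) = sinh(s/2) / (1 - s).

667*s^5/1280 + 25*s^4/48 + 25*s^3/48 + s^2/2 + s/2

Write out both Maclaurin series and multiply, keeping only the needed powers.
F(0) = 0
F′(0) = 1/2
F′′(0) = 1
F′′′(0) = 25/8
F^(4)(0) = 25/2
F^(5)(0) = 2001/32
The Taylor polynomial is Σ F^(k)(0)/k! · s^k.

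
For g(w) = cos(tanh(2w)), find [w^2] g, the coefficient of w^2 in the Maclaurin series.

-2

Let u equal the inner series; expand the outer function in u and truncate.
g(0) = 1
g′(0) = 0
g′′(0) = -4
The Taylor polynomial is Σ g^(k)(0)/k! · w^k.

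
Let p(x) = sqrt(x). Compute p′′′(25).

3/25000

The coefficient of (x - 25)^3 in the expansion is 1/50000, so p′′′(25) = 3! * (1/50000) = 3/25000.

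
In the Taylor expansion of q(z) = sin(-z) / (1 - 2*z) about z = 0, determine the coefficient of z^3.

Use 1/(1 - r) = Σ r^k on the denominator, then take the Cauchy product.
q(0) = 0
q′(0) = -1
q′′(0) = -4
q′′′(0) = -23
So c_3 = q′′′(0)/3! = -23/6.

-23/6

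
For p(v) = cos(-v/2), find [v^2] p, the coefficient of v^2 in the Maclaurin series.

Apply the Taylor formula c_k = f^(k)(a)/k!.
p(0) = 1
p′(0) = 0
p′′(0) = -1/4
So c_2 = p′′(0)/2! = -1/8.

-1/8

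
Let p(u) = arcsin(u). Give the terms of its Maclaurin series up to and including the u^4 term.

u^3/6 + u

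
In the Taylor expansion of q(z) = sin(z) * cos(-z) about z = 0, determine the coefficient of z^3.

Take the Cauchy product of the two expansions.
q(0) = 0
q′(0) = 1
q′′(0) = 0
q′′′(0) = -4
The Taylor polynomial is Σ q^(k)(0)/k! · z^k.

-2/3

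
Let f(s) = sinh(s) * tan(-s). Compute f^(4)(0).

Multiply the two series term by term and collect like powers.
The coefficient of s^4 in the expansion is -1/2, so f^(4)(0) = 4! * (-1/2) = -12.

-12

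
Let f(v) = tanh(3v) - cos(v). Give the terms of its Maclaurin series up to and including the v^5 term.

162*v^5/5 - v^4/24 - 9*v^3 + v^2/2 + 3*v - 1

Combine the two series term by term.
f(0) = -1
f′(0) = 3
f′′(0) = 1
f′′′(0) = -54
f^(4)(0) = -1
f^(5)(0) = 3888
Then c_k = f^(k)(0)/k! gives each Taylor coefficient.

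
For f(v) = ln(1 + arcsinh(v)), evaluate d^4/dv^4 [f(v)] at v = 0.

Let u equal the inner series; expand the outer function in u and truncate.
The coefficient of v^4 in the expansion is -1/12, so f^(4)(0) = 4! * (-1/12) = -2.

-2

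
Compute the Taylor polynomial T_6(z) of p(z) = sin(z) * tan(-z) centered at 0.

Write out both Maclaurin series and multiply, keeping only the needed powers.
p(0) = 0
p′(0) = 0
p′′(0) = -2
p′′′(0) = 0
p^(4)(0) = -4
p^(5)(0) = 0
p^(6)(0) = -62
Dividing each by k! gives the coefficients c_0, ..., c_6.

-31*z^6/360 - z^4/6 - z^2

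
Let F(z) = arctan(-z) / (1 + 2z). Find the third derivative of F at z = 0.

-22

Write out both Maclaurin series and multiply, keeping only the needed powers.
The coefficient of z^3 in the expansion is -11/3, so F′′′(0) = 3! * (-11/3) = -22.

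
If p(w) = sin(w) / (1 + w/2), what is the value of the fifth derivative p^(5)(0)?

Multiply the two series term by term and collect like powers.
From the series, [w^5] p = 7/240; multiply by 5! = 120 to get 7/2.

7/2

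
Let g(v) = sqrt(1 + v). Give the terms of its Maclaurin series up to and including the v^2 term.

-v^2/8 + v/2 + 1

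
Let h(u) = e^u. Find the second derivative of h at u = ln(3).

3

From the series, [(u - ln(3))^2] h = 3/2; multiply by 2! = 2 to get 3.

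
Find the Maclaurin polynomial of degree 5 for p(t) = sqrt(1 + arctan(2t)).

83*t^5/40 + 17*t^4/24 - 5*t^3/6 - t^2/2 + t + 1

Plug the Maclaurin series of the inner function into that of the outer and collect terms.
[t^0] = 1;  [t^1] = 1;  [t^2] = -1/2;  [t^3] = -5/6;  [t^4] = 17/24;  [t^5] = 83/40.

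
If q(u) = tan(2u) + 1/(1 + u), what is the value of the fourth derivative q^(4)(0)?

Combine the two series term by term.
From the series, [u^4] q = 1; multiply by 4! = 24 to get 24.

24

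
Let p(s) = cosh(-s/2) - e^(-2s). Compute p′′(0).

-15/4

Combine the two series term by term.
The coefficient of s^2 in the expansion is -15/8, so p′′(0) = 2! * (-15/8) = -15/4.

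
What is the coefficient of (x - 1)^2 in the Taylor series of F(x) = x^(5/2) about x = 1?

15/8

[(x - 1)^0] = 1;  [(x - 1)^1] = 5/2;  [(x - 1)^2] = 15/8.
So c_2 = F′′(1)/2! = 15/8.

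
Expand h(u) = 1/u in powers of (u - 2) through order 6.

h(2) = 1/2
h′(2) = -1/4
h′′(2) = 1/4
h′′′(2) = -3/8
h^(4)(2) = 3/4
h^(5)(2) = -15/8
h^(6)(2) = 45/8
Then c_k = h^(k)(2)/k! gives each Taylor coefficient.

(u - 2)^6/128 - (u - 2)^5/64 + (u - 2)^4/32 - (u - 2)^3/16 + (u - 2)^2/8 - (u - 2)/4 + 1/2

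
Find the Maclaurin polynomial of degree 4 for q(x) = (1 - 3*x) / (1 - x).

-2*x^4 - 2*x^3 - 2*x^2 - 2*x + 1

Distribute the polynomial across the series and collect like powers.
q(0) = 1
q′(0) = -2
q′′(0) = -4
q′′′(0) = -12
q^(4)(0) = -48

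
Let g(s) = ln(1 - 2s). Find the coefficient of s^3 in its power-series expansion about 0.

g(0) = 0
g′(0) = -2
g′′(0) = -4
g′′′(0) = -16
Then c_k = g^(k)(0)/k! gives each Taylor coefficient.

-8/3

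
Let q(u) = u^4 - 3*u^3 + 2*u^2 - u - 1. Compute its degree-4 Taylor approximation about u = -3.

(u + 3)^4 - 15*(u + 3)^3 + 83*(u + 3)^2 - 202*(u + 3) + 182

q(-3) = 182
q′(-3) = -202
q′′(-3) = 166
q′′′(-3) = -90
q^(4)(-3) = 24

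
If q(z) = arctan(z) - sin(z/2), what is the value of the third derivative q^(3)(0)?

-15/8

Add the two expansions coefficient-wise.
From the series, [z^3] q = -5/16; multiply by 3! = 6 to get -15/8.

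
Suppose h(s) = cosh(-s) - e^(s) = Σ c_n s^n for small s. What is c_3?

-1/6

Combine the two series term by term.
[s^0] = 0;  [s^1] = -1;  [s^2] = 0;  [s^3] = -1/6.
So c_3 = h′′′(0)/3! = -1/6.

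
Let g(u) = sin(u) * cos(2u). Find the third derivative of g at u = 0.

-13

Multiply the two series term by term and collect like powers.
The coefficient of u^3 in the expansion is -13/6, so g′′′(0) = 3! * (-13/6) = -13.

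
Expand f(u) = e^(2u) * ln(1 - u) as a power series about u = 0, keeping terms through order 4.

Write out both Maclaurin series and multiply, keeping only the needed powers.
f(0) = 0
f′(0) = -1
f′′(0) = -5
f′′′(0) = -20
f^(4)(0) = -78

-13*u^4/4 - 10*u^3/3 - 5*u^2/2 - u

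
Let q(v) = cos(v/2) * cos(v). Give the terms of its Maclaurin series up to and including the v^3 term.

1 - 5*v^2/8

Write out both Maclaurin series and multiply, keeping only the needed powers.
q(0) = 1
q′(0) = 0
q′′(0) = -5/4
q′′′(0) = 0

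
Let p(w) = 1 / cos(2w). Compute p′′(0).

Write the quotient as an unknown series and match coefficients against numerator = denominator · series.
From the series, [w^2] p = 2; multiply by 2! = 2 to get 4.

4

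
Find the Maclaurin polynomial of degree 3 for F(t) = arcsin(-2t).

F(0) = 0
F′(0) = -2
F′′(0) = 0
F′′′(0) = -8
Then c_k = F^(k)(0)/k! gives each Taylor coefficient.

-4*t^3/3 - 2*t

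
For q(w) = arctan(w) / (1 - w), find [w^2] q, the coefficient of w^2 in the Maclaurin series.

1

Use 1/(1 - r) = Σ r^k on the denominator, then take the Cauchy product.
q(0) = 0
q′(0) = 1
q′′(0) = 2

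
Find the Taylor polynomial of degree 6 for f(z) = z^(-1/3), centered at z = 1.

Use the known series and substitute for the argument.
f(1) = 1
f′(1) = -1/3
f′′(1) = 4/9
f′′′(1) = -28/27
f^(4)(1) = 280/81
f^(5)(1) = -3640/243
f^(6)(1) = 58240/729
Then c_k = f^(k)(1)/k! gives each Taylor coefficient.

728*(z - 1)^6/6561 - 91*(z - 1)^5/729 + 35*(z - 1)^4/243 - 14*(z - 1)^3/81 + 2*(z - 1)^2/9 - (z - 1)/3 + 1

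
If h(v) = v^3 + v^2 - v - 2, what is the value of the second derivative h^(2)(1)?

Apply the Taylor formula c_k = f^(k)(a)/k!.
The coefficient of (v - 1)^2 in the expansion is 4, so h′′(1) = 2! * (4) = 8.

8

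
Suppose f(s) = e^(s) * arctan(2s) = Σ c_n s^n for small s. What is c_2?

2

Write out both Maclaurin series and multiply, keeping only the needed powers.
So c_2 = f′′(0)/2! = 2.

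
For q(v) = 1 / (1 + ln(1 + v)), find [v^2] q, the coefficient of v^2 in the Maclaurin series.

3/2

Use the geometric series for the reciprocal, then substitute.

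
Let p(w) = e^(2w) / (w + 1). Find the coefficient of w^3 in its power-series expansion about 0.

1/3

Use 1/(1 - r) = Σ r^k on the denominator, then take the Cauchy product.
p(0) = 1
p′(0) = 1
p′′(0) = 2
p′′′(0) = 2
So c_3 = p′′′(0)/3! = 1/3.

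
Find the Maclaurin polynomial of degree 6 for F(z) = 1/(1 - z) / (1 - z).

7*z^6 + 6*z^5 + 5*z^4 + 4*z^3 + 3*z^2 + 2*z + 1

Take the Cauchy product of the two expansions.
[z^0] = 1;  [z^1] = 2;  [z^2] = 3;  [z^3] = 4;  [z^4] = 5;  [z^5] = 6;  [z^6] = 7.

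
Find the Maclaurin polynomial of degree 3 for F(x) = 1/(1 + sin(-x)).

Compose series: expand the inner function first, then feed it into the outer expansion.
F(0) = 1
F′(0) = 1
F′′(0) = 2
F′′′(0) = 5

5*x^3/6 + x^2 + x + 1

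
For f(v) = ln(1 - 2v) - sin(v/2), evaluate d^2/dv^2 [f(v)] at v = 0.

Combine the two series term by term.
The coefficient of v^2 in the expansion is -2, so f′′(0) = 2! * (-2) = -4.

-4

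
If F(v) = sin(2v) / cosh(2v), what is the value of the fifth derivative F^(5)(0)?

Divide the numerator series by the denominator series (power-series long division).
The coefficient of v^5 in the expansion is 48/5, so F^(5)(0) = 5! * (48/5) = 1152.

1152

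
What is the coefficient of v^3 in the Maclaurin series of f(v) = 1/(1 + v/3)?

-1/27

Differentiate repeatedly and evaluate at the center.
f(0) = 1
f′(0) = -1/3
f′′(0) = 2/9
f′′′(0) = -2/9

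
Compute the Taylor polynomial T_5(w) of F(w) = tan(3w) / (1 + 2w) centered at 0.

582*w^5/5 - 42*w^4 + 21*w^3 - 6*w^2 + 3*w

Write out both Maclaurin series and multiply, keeping only the needed powers.
F(0) = 0
F′(0) = 3
F′′(0) = -12
F′′′(0) = 126
F^(4)(0) = -1008
F^(5)(0) = 13968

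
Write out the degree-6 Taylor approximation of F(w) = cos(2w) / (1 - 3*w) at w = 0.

Use 1/(1 - r) = Σ r^k on the denominator, then take the Cauchy product.
F(0) = 1
F′(0) = 3
F′′(0) = 14
F′′′(0) = 126
F^(4)(0) = 1528
F^(5)(0) = 22920
F^(6)(0) = 412496
Then c_k = F^(k)(0)/k! gives each Taylor coefficient.

25781*w^6/45 + 191*w^5 + 191*w^4/3 + 21*w^3 + 7*w^2 + 3*w + 1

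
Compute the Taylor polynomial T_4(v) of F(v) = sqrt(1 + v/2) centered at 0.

Apply the Taylor formula c_k = f^(k)(a)/k!.
F(0) = 1
F′(0) = 1/4
F′′(0) = -1/16
F′′′(0) = 3/64
F^(4)(0) = -15/256
The Taylor polynomial is Σ F^(k)(0)/k! · v^k.

-5*v^4/2048 + v^3/128 - v^2/32 + v/4 + 1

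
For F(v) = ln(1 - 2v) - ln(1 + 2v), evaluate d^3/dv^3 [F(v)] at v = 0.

-32

Add the two expansions coefficient-wise.
From the series, [v^3] F = -16/3; multiply by 3! = 6 to get -32.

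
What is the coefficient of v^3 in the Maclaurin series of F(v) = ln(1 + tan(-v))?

-2/3

Let u equal the inner series; expand the outer function in u and truncate.
F(0) = 0
F′(0) = -1
F′′(0) = -1
F′′′(0) = -4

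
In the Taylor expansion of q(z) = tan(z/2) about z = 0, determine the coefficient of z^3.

q(0) = 0
q′(0) = 1/2
q′′(0) = 0
q′′′(0) = 1/4
So c_3 = q′′′(0)/3! = 1/24.

1/24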